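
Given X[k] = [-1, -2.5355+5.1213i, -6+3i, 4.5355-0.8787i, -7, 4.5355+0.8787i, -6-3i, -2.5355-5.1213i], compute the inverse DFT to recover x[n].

x[n] = (1/8) Σ(k=0 to 7) X[k] · e^(2πikn/8)

Computing each x[n]:
x[0] = -2
x[1] = -2
x[2] = -1
x[3] = 2
x[4] = -3
x[5] = 2
x[6] = 2
x[7] = 1

x = [-2, -2, -1, 2, -3, 2, 2, 1]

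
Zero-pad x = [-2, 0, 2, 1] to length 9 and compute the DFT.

Original 4-point DFT: [1, -4+1i, -1, -4-1i]
Zero-padded 9-point DFT provides frequency interpolation.

DFT_9([x, 0, ...]) = [1, -2.1527-2.8356i, -4.3794+0.1820i, -2.0000+1.7321i, -0.9679+0.4195i, -0.9679-0.4195i, -2.0000-1.7321i, -4.3794-0.1820i, -2.1527+2.8356i]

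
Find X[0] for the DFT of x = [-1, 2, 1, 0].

X[0] = Σ(n=0 to 3) x[n] · ω_4^0 = Σ x[n]
= (-1) + (2) + (1) + (0)

X[0] = 2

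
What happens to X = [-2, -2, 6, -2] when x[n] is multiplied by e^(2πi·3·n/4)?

Modulation property: DFT(ω_4^(-3n)·x[n]) = X[(k-3) mod 4], so circularly shift X by 3 positions.

X[k-3] = [-2, 6, -2, -2]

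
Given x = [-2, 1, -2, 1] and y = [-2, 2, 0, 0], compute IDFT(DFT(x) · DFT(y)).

(x ⊛ y)[n] = Σ(m=0 to 3) x[m] · y[(n-m) mod 4]

Computing each output sample:
(x ⊛ y)[0] = 6
(x ⊛ y)[1] = -6
(x ⊛ y)[2] = 6
(x ⊛ y)[3] = -6

x ⊛ y = [6, -6, 6, -6]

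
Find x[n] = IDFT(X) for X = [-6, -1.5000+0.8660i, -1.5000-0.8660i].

x[n] = (1/3) Σ(k=0 to 2) X[k] · e^(2πikn/3)

Computing each x[n]:
x[0] = -3
x[1] = -2
x[2] = -1

x = [-3, -2, -1]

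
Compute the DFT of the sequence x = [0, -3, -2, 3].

X[k] = Σ(n=0 to 3) x[n] · ω_4^(nk)
where ω_4 = e^(-2πi/4)

Computing each X[k]:
X[0] = -2
X[1] = 2+6i
X[2] = -2
X[3] = 2-6i

X = [-2, 2+6i, -2, 2-6i]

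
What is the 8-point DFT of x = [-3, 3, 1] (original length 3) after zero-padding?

Original 3-point DFT: [1, -5.0000-1.7321i, -5.0000+1.7321i]
Zero-padded 8-point DFT provides frequency interpolation.

DFT_8([x, 0, ...]) = [1, -0.8787-3.1213i, -4-3i, -5.1213-1.1213i, -5, -5.1213+1.1213i, -4+3i, -0.8787+3.1213i]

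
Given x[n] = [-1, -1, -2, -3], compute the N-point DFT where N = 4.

X[k] = Σ(n=0 to 3) x[n] · ω_4^(nk)
where ω_4 = e^(-2πi/4)

Computing each X[k]:
X[0] = -7
X[1] = 1-2i
X[2] = 1
X[3] = 1+2i

X = [-7, 1-2i, 1, 1+2i]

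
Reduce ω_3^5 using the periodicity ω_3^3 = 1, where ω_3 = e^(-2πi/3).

Since ω_3^3 = 1, powers reduce modulo 3.
5 mod 3 = 2
So ω_3^5 = ω_3^2 = e^(-2πi·2/3)

ω_3^5 = ω_3^2 = -0.5000+0.8660i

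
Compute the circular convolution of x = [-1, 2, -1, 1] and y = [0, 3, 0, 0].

(x ⊛ y)[n] = Σ(m=0 to 3) x[m] · y[(n-m) mod 4]

Computing each output sample:
(x ⊛ y)[0] = 3
(x ⊛ y)[1] = -3
(x ⊛ y)[2] = 6
(x ⊛ y)[3] = -3

x ⊛ y = [3, -3, 6, -3]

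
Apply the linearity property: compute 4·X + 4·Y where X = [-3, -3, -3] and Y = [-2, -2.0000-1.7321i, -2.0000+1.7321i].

By linearity: DFT(4x + 4y) = 4·DFT(x) + 4·DFT(y)
= 4·[-3, -3, -3] + 4·[-2, -2.0000-1.7321i, -2.0000+1.7321i]

Computing element-wise:
Z[0] = 4·(-3) + 4·(-2) = -20
Z[1] = 4·(-3) + 4·(-2.0000-1.7321i) = -20.0000-6.9284i
Z[2] = 4·(-3) + 4·(-2.0000+1.7321i) = -20.0000+6.9284i

DFT(4x + 4y) = 4·X + 4·Y = [-20, -20.0000-6.9284i, -20.0000+6.9284i]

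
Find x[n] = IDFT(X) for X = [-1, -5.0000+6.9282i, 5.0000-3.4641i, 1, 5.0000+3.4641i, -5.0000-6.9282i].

x[n] = (1/6) Σ(k=0 to 5) X[k] · e^(2πikn/6)

Computing each x[n]:
x[0] = 0
x[1] = -3
x[2] = -3
x[3] = 3
x[4] = 3
x[5] = -1

x = [0, -3, -3, 3, 3, -1]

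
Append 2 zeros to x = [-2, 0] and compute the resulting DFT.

Original 2-point DFT: [-2, -2]
Zero-padded 4-point DFT provides frequency interpolation.

DFT_4([x, 0, ...]) = [-2, -2, -2, -2]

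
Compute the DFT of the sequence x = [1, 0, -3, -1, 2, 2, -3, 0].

X[k] = Σ(n=0 to 7) x[n] · ω_8^(nk)
where ω_8 = e^(-2πi/8)

Computing each X[k]:
X[0] = -2
X[1] = -1.7071+2.1213i
X[2] = 9-3i
X[3] = -0.2929+2.1213i
X[4] = -4
X[5] = -0.2929-2.1213i
X[6] = 9+3i
X[7] = -1.7071-2.1213i

X = [-2, -1.7071+2.1213i, 9-3i, -0.2929+2.1213i, -4, -0.2929-2.1213i, 9+3i, -1.7071-2.1213i]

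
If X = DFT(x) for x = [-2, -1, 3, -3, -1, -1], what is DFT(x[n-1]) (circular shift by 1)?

Time shift by 1: X_shifted[k] = ω_6^(1k) · X[k]
Shifted x = [-1, -2, -1, 3, -3, -1]

DFT(x[n-1]) = [-5, -3.5000-0.8660i, 5.5000+2.5981i, -5, 5.5000-2.5981i, -3.5000+0.8660i]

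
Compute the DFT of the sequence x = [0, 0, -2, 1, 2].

X[k] = Σ(n=0 to 4) x[n] · ω_5^(nk)
where ω_5 = e^(-2πi/5)

Computing each X[k]:
X[0] = 1
X[1] = 1.4271+3.6655i
X[2] = -1.9271-1.6776i
X[3] = -1.9271+1.6776i
X[4] = 1.4271-3.6655i

X = [1, 1.4271+3.6655i, -1.9271-1.6776i, -1.9271+1.6776i, 1.4271-3.6655i]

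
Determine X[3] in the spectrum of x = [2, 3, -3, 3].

X[3] = Σ(n=0 to 3) x[n] · ω_4^(3n) where ω_4 = e^(-2πi/4)
= (2)·ω_4^0 + (3)·ω_4^3 + (-3)·ω_4^6 + (3)·ω_4^9

X[3] = 5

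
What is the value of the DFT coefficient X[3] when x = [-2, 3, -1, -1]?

X[3] = Σ(n=0 to 3) x[n] · ω_4^(3n) where ω_4 = e^(-2πi/4)
= (-2)·ω_4^0 + (3)·ω_4^3 + (-1)·ω_4^6 + (-1)·ω_4^9

X[3] = -1+4i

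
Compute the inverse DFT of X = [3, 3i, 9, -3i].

x[n] = (1/4) Σ(k=0 to 3) X[k] · e^(2πikn/4)

Computing each x[n]:
x[0] = 3
x[1] = -3
x[2] = 3
x[3] = 0

x = [3, -3, 3, 0]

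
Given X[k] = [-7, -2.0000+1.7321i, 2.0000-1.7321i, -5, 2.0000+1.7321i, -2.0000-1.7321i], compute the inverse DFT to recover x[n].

x[n] = (1/6) Σ(k=0 to 5) X[k] · e^(2πikn/6)

Computing each x[n]:
x[0] = -2
x[1] = -1
x[2] = -3
x[3] = 1
x[4] = -1
x[5] = -1

x = [-2, -1, -3, 1, -1, -1]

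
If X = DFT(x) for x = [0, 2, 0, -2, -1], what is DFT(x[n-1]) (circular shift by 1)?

Time shift by 1: X_shifted[k] = ω_5^(1k) · X[k]
Shifted x = [-1, 0, 2, 0, -2]

DFT(x[n-1]) = [-1, -3.2361-3.0777i, 1.2361+0.7265i, 1.2361-0.7265i, -3.2361+3.0777i]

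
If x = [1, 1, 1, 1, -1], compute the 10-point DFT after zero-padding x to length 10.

Original 5-point DFT: [3, -0.6180-1.9021i, 1.6180-1.1756i, 1.6180+1.1756i, -0.6180+1.9021i]
Zero-padded 10-point DFT provides frequency interpolation.

DFT_10([x, 0, ...]) = [3, 2.6180-1.9021i, -0.6180-1.9021i, 0.3820+1.1756i, 1.6180-1.1756i, -1, 1.6180+1.1756i, 0.3820-1.1756i, -0.6180+1.9021i, 2.6180+1.9021i]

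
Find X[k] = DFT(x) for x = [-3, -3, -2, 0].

X[k] = Σ(n=0 to 3) x[n] · ω_4^(nk)
where ω_4 = e^(-2πi/4)

Computing each X[k]:
X[0] = -8
X[1] = -1+3i
X[2] = -2
X[3] = -1-3i

X = [-8, -1+3i, -2, -1-3i]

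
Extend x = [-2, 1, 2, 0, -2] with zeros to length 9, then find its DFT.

Original 5-point DFT: [-1, -3.9271-4.0287i, -0.5729+0.1388i, -0.5729-0.1388i, -3.9271+4.0287i]
Zero-padded 9-point DFT provides frequency interpolation.

DFT_9([x, 0, ...]) = [-1, 0.9927-1.9284i, -5.2378-2.9544i, -2.5000+2.5981i, -1.7549-1.0261i, -1.7549+1.0261i, -2.5000-2.5981i, -5.2378+2.9544i, 0.9927+1.9284i]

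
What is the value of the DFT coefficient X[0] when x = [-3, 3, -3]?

X[0] = Σ(n=0 to 2) x[n] · ω_3^0 = Σ x[n]
= (-3) + (3) + (-3)

X[0] = -3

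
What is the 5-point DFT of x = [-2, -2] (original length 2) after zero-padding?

Original 2-point DFT: [-4, 0]
Zero-padded 5-point DFT provides frequency interpolation.

DFT_5([x, 0, ...]) = [-4, -2.6180+1.9021i, -0.3820+1.1756i, -0.3820-1.1756i, -2.6180-1.9021i]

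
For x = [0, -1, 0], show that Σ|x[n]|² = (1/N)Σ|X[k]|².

Time domain:
Σ|x[n]|² = |0|² + |-1|² + |0|² = 1.0000

Frequency domain:
(1/3)Σ|X[k]|² = (1/3)(|-1|² + |0.5000+0.8660i|² + |0.5000-0.8660i|²) = (1/3)·3.0000 = 1.0000

Both sides agree, confirming Parseval's theorem.

Σ|x[n]|² = (1/N)Σ|X[k]|² = 1.0000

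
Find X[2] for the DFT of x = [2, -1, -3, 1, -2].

X[2] = Σ(n=0 to 4) x[n] · ω_5^(2n) where ω_5 = e^(-2πi/5)
= (2)·ω_5^0 + (-1)·ω_5^2 + (-3)·ω_5^4 + (1)·ω_5^6 + (-2)·ω_5^8

X[2] = 3.8090-4.3920i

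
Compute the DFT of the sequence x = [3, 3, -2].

X[k] = Σ(n=0 to 2) x[n] · ω_3^(nk)
where ω_3 = e^(-2πi/3)

Computing each X[k]:
X[0] = 4
X[1] = 2.5000-4.3301i
X[2] = 2.5000+4.3301i

X = [4, 2.5000-4.3301i, 2.5000+4.3301i]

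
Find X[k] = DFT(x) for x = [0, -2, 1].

X[k] = Σ(n=0 to 2) x[n] · ω_3^(nk)
where ω_3 = e^(-2πi/3)

Computing each X[k]:
X[0] = -1
X[1] = 0.5000+2.5981i
X[2] = 0.5000-2.5981i

X = [-1, 0.5000+2.5981i, 0.5000-2.5981i]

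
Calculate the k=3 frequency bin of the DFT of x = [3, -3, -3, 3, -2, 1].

X[3] = Σ(n=0 to 5) x[n] · ω_6^(3n) where ω_6 = e^(-2πi/6)
= (3)·ω_6^0 + (-3)·ω_6^3 + (-3)·ω_6^6 + (3)·ω_6^9 + (-2)·ω_6^12 + (1)·ω_6^15

X[3] = -3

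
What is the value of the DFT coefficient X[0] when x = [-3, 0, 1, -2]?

X[0] = Σ(n=0 to 3) x[n] · ω_4^0 = Σ x[n]
= (-3) + (0) + (1) + (-2)

X[0] = -4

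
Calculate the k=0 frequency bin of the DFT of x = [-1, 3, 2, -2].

X[0] = Σ(n=0 to 3) x[n] · ω_4^0 = Σ x[n]
= (-1) + (3) + (2) + (-2)

X[0] = 2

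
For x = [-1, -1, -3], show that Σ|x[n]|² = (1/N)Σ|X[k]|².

Time domain:
Σ|x[n]|² = |-1|² + |-1|² + |-3|² = 11.0000

Frequency domain:
(1/3)Σ|X[k]|² = (1/3)(|-5|² + |1.0000-1.7321i|² + |1.0000+1.7321i|²) = (1/3)·33.0000 = 11.0000

Both sides agree, confirming Parseval's theorem.

Σ|x[n]|² = (1/N)Σ|X[k]|² = 11.0000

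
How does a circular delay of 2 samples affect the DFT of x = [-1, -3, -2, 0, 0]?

Time shift by 2: X_shifted[k] = ω_5^(2k) · X[k]
Shifted x = [0, 0, -1, -3, -2]

DFT(x[n-2]) = [-6, 2.6180-3.0777i, 0.3820+0.7265i, 0.3820-0.7265i, 2.6180+3.0777i]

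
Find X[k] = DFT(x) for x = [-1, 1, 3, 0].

X[k] = Σ(n=0 to 3) x[n] · ω_4^(nk)
where ω_4 = e^(-2πi/4)

Computing each X[k]:
X[0] = 3
X[1] = -4-1i
X[2] = 1
X[3] = -4+1i

X = [3, -4-1i, 1, -4+1i]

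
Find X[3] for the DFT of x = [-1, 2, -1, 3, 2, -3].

X[3] = Σ(n=0 to 5) x[n] · ω_6^(3n) where ω_6 = e^(-2πi/6)
= (-1)·ω_6^0 + (2)·ω_6^3 + (-1)·ω_6^6 + (3)·ω_6^9 + (2)·ω_6^12 + (-3)·ω_6^15

X[3] = -2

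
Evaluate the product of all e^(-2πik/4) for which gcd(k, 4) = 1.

The primitive 4th roots of unity are ω_4^k for k coprime to 4: k ∈ {1, 3}
Their product equals the constant term of the cyclotomic polynomial Φ_4(x) up to sign.
For n ≥ 3, the product of all primitive nth roots of unity is 1. (For n=1 it is 1; for n=2 it is -1.)

1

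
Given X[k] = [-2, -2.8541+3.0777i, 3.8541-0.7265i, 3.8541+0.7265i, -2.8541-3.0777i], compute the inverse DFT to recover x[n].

x[n] = (1/5) Σ(k=0 to 4) X[k] · e^(2πikn/5)

Computing each x[n]:
x[0] = 0
x[1] = -3
x[2] = 0
x[3] = 2
x[4] = -1

x = [0, -3, 0, 2, -1]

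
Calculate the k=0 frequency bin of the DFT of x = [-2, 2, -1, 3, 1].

X[0] = Σ(n=0 to 4) x[n] · ω_5^0 = Σ x[n]
= (-2) + (2) + (-1) + (3) + (1)

X[0] = 3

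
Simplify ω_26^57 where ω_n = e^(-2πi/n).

Since ω_26^26 = 1, powers reduce modulo 26.
57 mod 26 = 5
So ω_26^57 = ω_26^5 = e^(-2πi·5/26)

ω_26^57 = ω_26^5 = 0.3546-0.9350i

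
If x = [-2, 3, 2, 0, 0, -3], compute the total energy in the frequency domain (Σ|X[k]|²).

Parseval: Σ|x[n]|² = (1/N)Σ|X[k]|², so Σ|X[k]|² = N·Σ|x[n]|² = 6·26.0000

Σ|X[k]|² = N·Σ|x[n]|² = 6·26.0000 = 156.0000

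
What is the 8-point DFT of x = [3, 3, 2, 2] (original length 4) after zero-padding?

Original 4-point DFT: [10, 1-1i, 0, 1+1i]
Zero-padded 8-point DFT provides frequency interpolation.

DFT_8([x, 0, ...]) = [10, 3.7071-5.5355i, 1-1i, 2.2929-1.5355i, 0, 2.2929+1.5355i, 1+1i, 3.7071+5.5355i]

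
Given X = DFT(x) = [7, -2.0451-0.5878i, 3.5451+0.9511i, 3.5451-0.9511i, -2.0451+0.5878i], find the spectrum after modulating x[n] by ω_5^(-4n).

Modulation property: DFT(ω_5^(-4n)·x[n]) = X[(k-4) mod 5], so circularly shift X by 4 positions.

X[k-4] = [-2.0451-0.5878i, 3.5451+0.9511i, 3.5451-0.9511i, -2.0451+0.5878i, 7]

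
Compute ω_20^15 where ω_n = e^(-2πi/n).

ω_20^15 = e^(-2πi·15/20)
= cos(-2π·15/20) + i·sin(-2π·15/20)
= cos(-30π/20) + i·sin(-30π/20)

ω_20^15 = cos(-30π/20) + i·sin(-30π/20) = 1i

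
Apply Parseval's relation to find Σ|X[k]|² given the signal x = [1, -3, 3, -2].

Parseval: Σ|x[n]|² = (1/N)Σ|X[k]|², so Σ|X[k]|² = N·Σ|x[n]|² = 4·23.0000

Σ|X[k]|² = N·Σ|x[n]|² = 4·23.0000 = 92.0000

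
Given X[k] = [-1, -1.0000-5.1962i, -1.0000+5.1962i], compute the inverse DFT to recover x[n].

x[n] = (1/3) Σ(k=0 to 2) X[k] · e^(2πikn/3)

Computing each x[n]:
x[0] = -1
x[1] = 3
x[2] = -3

x = [-1, 3, -3]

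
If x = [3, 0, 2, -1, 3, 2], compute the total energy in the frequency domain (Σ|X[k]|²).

Parseval: Σ|x[n]|² = (1/N)Σ|X[k]|², so Σ|X[k]|² = N·Σ|x[n]|² = 6·27.0000

Σ|X[k]|² = N·Σ|x[n]|² = 6·27.0000 = 162.0000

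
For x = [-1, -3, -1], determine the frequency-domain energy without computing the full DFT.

Parseval: Σ|x[n]|² = (1/N)Σ|X[k]|², so Σ|X[k]|² = N·Σ|x[n]|² = 3·11.0000

Σ|X[k]|² = N·Σ|x[n]|² = 3·11.0000 = 33.0000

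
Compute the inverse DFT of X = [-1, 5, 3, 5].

x[n] = (1/4) Σ(k=0 to 3) X[k] · e^(2πikn/4)

Computing each x[n]:
x[0] = 3
x[1] = -1
x[2] = -2
x[3] = -1

x = [3, -1, -2, -1]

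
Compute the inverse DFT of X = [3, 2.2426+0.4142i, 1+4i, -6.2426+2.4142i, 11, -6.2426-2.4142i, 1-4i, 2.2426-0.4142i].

x[n] = (1/8) Σ(k=0 to 7) X[k] · e^(2πikn/8)

Computing each x[n]:
x[0] = 1
x[1] = -1
x[2] = 2
x[3] = -2
x[4] = 3
x[5] = -3
x[6] = 1
x[7] = 2

x = [1, -1, 2, -2, 3, -3, 1, 2]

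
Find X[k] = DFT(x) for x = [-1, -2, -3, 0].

X[k] = Σ(n=0 to 3) x[n] · ω_4^(nk)
where ω_4 = e^(-2πi/4)

Computing each X[k]:
X[0] = -6
X[1] = 2+2i
X[2] = -2
X[3] = 2-2i

X = [-6, 2+2i, -2, 2-2i]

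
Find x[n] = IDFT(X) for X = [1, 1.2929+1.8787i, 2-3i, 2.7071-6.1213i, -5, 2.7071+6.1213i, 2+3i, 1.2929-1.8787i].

x[n] = (1/8) Σ(k=0 to 7) X[k] · e^(2πikn/8)

Computing each x[n]:
x[0] = 1
x[1] = 2
x[2] = -3
x[3] = 1
x[4] = -1
x[5] = 1
x[6] = 1
x[7] = -1

x = [1, 2, -3, 1, -1, 1, 1, -1]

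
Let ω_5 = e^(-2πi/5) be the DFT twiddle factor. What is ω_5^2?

ω_5^2 = e^(-2πi·2/5)
= cos(-2π·2/5) + i·sin(-2π·2/5)
= cos(-4π/5) + i·sin(-4π/5)

ω_5^2 = cos(-4π/5) + i·sin(-4π/5) = -0.8090-0.5878i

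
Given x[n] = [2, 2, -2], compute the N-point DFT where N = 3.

X[k] = Σ(n=0 to 2) x[n] · ω_3^(nk)
where ω_3 = e^(-2πi/3)

Computing each X[k]:
X[0] = 2
X[1] = 2.0000-3.4641i
X[2] = 2.0000+3.4641i

X = [2, 2.0000-3.4641i, 2.0000+3.4641i]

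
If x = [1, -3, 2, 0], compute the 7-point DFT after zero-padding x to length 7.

Original 4-point DFT: [0, -1+3i, 6, -1-3i]
Zero-padded 7-point DFT provides frequency interpolation.

DFT_7([x, 0, ...]) = [0, -1.3155+0.3956i, -0.1344+3.7926i, 4.9499+2.8653i, 4.9499-2.8653i, -0.1344-3.7926i, -1.3155-0.3956i]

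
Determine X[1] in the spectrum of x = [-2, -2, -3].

X[1] = Σ(n=0 to 2) x[n] · ω_3^(1n) where ω_3 = e^(-2πi/3)
= (-2)·ω_3^0 + (-2)·ω_3^1 + (-3)·ω_3^2

X[1] = 0.5000-0.8660i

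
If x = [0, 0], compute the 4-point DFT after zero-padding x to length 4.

Original 2-point DFT: [0, 0]
Zero-padded 4-point DFT provides frequency interpolation.

DFT_4([x, 0, ...]) = [0, 0, 0, 0]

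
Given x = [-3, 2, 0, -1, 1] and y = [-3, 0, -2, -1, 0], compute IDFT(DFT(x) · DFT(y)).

(x ⊛ y)[n] = Σ(m=0 to 4) x[m] · y[(n-m) mod 5]

Computing each output sample:
(x ⊛ y)[0] = 11
(x ⊛ y)[1] = -7
(x ⊛ y)[2] = 5
(x ⊛ y)[3] = 2
(x ⊛ y)[4] = -5

x ⊛ y = [11, -7, 5, 2, -5]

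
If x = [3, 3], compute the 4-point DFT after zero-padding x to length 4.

Original 2-point DFT: [6, 0]
Zero-padded 4-point DFT provides frequency interpolation.

DFT_4([x, 0, ...]) = [6, 3-3i, 0, 3+3i]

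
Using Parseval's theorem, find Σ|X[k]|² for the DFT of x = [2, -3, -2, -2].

Parseval: Σ|x[n]|² = (1/N)Σ|X[k]|², so Σ|X[k]|² = N·Σ|x[n]|² = 4·21.0000

Σ|X[k]|² = N·Σ|x[n]|² = 4·21.0000 = 84.0000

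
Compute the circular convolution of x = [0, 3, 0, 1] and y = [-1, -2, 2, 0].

(x ⊛ y)[n] = Σ(m=0 to 3) x[m] · y[(n-m) mod 4]

Computing each output sample:
(x ⊛ y)[0] = -2
(x ⊛ y)[1] = -1
(x ⊛ y)[2] = -6
(x ⊛ y)[3] = 5

x ⊛ y = [-2, -1, -6, 5]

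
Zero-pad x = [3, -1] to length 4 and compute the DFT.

Original 2-point DFT: [2, 4]
Zero-padded 4-point DFT provides frequency interpolation.

DFT_4([x, 0, ...]) = [2, 3+1i, 4, 3-1i]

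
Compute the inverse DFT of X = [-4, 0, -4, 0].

x[n] = (1/4) Σ(k=0 to 3) X[k] · e^(2πikn/4)

Computing each x[n]:
x[0] = -2
x[1] = 0
x[2] = -2
x[3] = 0

x = [-2, 0, -2, 0]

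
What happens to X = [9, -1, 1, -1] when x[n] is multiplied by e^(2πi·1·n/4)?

Modulation property: DFT(ω_4^(-1n)·x[n]) = X[(k-1) mod 4], so circularly shift X by 1 positions.

X[k-1] = [-1, 9, -1, 1]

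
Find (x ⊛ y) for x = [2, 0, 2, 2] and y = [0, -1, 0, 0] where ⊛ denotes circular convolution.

(x ⊛ y)[n] = Σ(m=0 to 3) x[m] · y[(n-m) mod 4]

Computing each output sample:
(x ⊛ y)[0] = -2
(x ⊛ y)[1] = -2
(x ⊛ y)[2] = 0
(x ⊛ y)[3] = -2

x ⊛ y = [-2, -2, 0, -2]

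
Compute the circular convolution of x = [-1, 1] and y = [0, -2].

(x ⊛ y)[n] = Σ(m=0 to 1) x[m] · y[(n-m) mod 2]

Computing each output sample:
(x ⊛ y)[0] = -2
(x ⊛ y)[1] = 2

x ⊛ y = [-2, 2]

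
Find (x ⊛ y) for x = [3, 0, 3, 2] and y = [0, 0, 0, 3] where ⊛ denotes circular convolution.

(x ⊛ y)[n] = Σ(m=0 to 3) x[m] · y[(n-m) mod 4]

Computing each output sample:
(x ⊛ y)[0] = 0
(x ⊛ y)[1] = 9
(x ⊛ y)[2] = 6
(x ⊛ y)[3] = 9

x ⊛ y = [0, 9, 6, 9]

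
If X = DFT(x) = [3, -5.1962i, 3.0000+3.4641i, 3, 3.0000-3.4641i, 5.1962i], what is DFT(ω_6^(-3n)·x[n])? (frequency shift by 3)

Modulation property: DFT(ω_6^(-3n)·x[n]) = X[(k-3) mod 6], so circularly shift X by 3 positions.

X[k-3] = [3, 3.0000-3.4641i, 5.1962i, 3, -5.1962i, 3.0000+3.4641i]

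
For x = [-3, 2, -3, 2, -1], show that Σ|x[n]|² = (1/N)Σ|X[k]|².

Time domain:
Σ|x[n]|² = |-3|² + |2|² + |-3|² + |2|² + |-1|² = 27.0000

Frequency domain:
(1/5)Σ|X[k]|² = (1/5)(|-3|² + |-1.8820+0.0858i|² + |-4.1180-6.5186i|² + |-4.1180+6.5186i|² + |-1.8820-0.0858i|²) = (1/5)·135.0000 = 27.0000

Both sides agree, confirming Parseval's theorem.

Σ|x[n]|² = (1/N)Σ|X[k]|² = 27.0000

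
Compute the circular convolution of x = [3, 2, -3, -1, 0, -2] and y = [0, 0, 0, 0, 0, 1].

(x ⊛ y)[n] = Σ(m=0 to 5) x[m] · y[(n-m) mod 6]

Computing each output sample:
(x ⊛ y)[0] = 2
(x ⊛ y)[1] = -3
(x ⊛ y)[2] = -1
(x ⊛ y)[3] = 0
(x ⊛ y)[4] = -2
(x ⊛ y)[5] = 3

x ⊛ y = [2, -3, -1, 0, -2, 3]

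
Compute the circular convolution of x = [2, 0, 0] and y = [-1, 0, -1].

(x ⊛ y)[n] = Σ(m=0 to 2) x[m] · y[(n-m) mod 3]

Computing each output sample:
(x ⊛ y)[0] = -2
(x ⊛ y)[1] = 0
(x ⊛ y)[2] = -2

x ⊛ y = [-2, 0, -2]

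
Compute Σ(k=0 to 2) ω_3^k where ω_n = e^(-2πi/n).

Sum of all nth roots of unity equals 0 for n > 1 (geometric series with r ≠ 1).

0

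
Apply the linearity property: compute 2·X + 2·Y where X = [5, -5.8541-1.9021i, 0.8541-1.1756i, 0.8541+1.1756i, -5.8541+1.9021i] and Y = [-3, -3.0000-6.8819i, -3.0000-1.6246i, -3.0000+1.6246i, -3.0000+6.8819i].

By linearity: DFT(2x + 2y) = 2·DFT(x) + 2·DFT(y)
= 2·[5, -5.8541-1.9021i, 0.8541-1.1756i, 0.8541+1.1756i, -5.8541+1.9021i] + 2·[-3, -3.0000-6.8819i, -3.0000-1.6246i, -3.0000+1.6246i, -3.0000+6.8819i]

Computing element-wise:
Z[0] = 2·(5) + 2·(-3) = 4
Z[1] = 2·(-5.8541-1.9021i) + 2·(-3.0000-6.8819i) = -17.7082-17.5680i
Z[2] = 2·(0.8541-1.1756i) + 2·(-3.0000-1.6246i) = -4.2918-5.6004i
Z[3] = 2·(0.8541+1.1756i) + 2·(-3.0000+1.6246i) = -4.2918+5.6004i
Z[4] = 2·(-5.8541+1.9021i) + 2·(-3.0000+6.8819i) = -17.7082+17.5680i

DFT(2x + 2y) = 2·X + 2·Y = [4, -17.7082-17.5680i, -4.2918-5.6004i, -4.2918+5.6004i, -17.7082+17.5680i]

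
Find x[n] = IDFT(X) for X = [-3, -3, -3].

x[n] = (1/3) Σ(k=0 to 2) X[k] · e^(2πikn/3)

Computing each x[n]:
x[0] = -3
x[1] = 0
x[2] = 0

x = [-3, 0, 0]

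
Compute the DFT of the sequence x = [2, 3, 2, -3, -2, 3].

X[k] = Σ(n=0 to 5) x[n] · ω_6^(nk)
where ω_6 = e^(-2πi/6)

Computing each X[k]:
X[0] = 5
X[1] = 8.0000-3.4641i
X[2] = -4.0000+3.4641i
X[3] = -1
X[4] = -4.0000-3.4641i
X[5] = 8.0000+3.4641i

X = [5, 8.0000-3.4641i, -4.0000+3.4641i, -1, -4.0000-3.4641i, 8.0000+3.4641i]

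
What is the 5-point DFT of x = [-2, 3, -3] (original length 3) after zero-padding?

Original 3-point DFT: [-2, -2.0000-5.1962i, -2.0000+5.1962i]
Zero-padded 5-point DFT provides frequency interpolation.

DFT_5([x, 0, ...]) = [-2, 1.3541-1.0898i, -5.3541-4.6165i, -5.3541+4.6165i, 1.3541+1.0898i]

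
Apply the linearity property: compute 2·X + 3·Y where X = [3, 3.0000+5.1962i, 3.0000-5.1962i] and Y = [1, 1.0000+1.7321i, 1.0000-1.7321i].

By linearity: DFT(2x + 3y) = 2·DFT(x) + 3·DFT(y)
= 2·[3, 3.0000+5.1962i, 3.0000-5.1962i] + 3·[1, 1.0000+1.7321i, 1.0000-1.7321i]

Computing element-wise:
Z[0] = 2·(3) + 3·(1) = 9
Z[1] = 2·(3.0000+5.1962i) + 3·(1.0000+1.7321i) = 9.0000+15.5887i
Z[2] = 2·(3.0000-5.1962i) + 3·(1.0000-1.7321i) = 9.0000-15.5887i

DFT(2x + 3y) = 2·X + 3·Y = [9, 9.0000+15.5887i, 9.0000-15.5887i]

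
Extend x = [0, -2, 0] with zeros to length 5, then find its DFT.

Original 3-point DFT: [-2, 1.0000+1.7321i, 1.0000-1.7321i]
Zero-padded 5-point DFT provides frequency interpolation.

DFT_5([x, 0, ...]) = [-2, -0.6180+1.9021i, 1.6180+1.1756i, 1.6180-1.1756i, -0.6180-1.9021i]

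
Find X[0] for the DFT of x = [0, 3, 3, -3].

X[0] = Σ(n=0 to 3) x[n] · ω_4^0 = Σ x[n]
= (0) + (3) + (3) + (-3)

X[0] = 3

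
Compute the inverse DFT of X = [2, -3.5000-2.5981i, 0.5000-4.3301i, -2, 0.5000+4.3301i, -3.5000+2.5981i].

x[n] = (1/6) Σ(k=0 to 5) X[k] · e^(2πikn/6)

Computing each x[n]:
x[0] = -1
x[1] = 2
x[2] = 0
x[3] = 2
x[4] = 1
x[5] = -2

x = [-1, 2, 0, 2, 1, -2]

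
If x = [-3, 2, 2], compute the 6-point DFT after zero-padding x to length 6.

Original 3-point DFT: [1, -5, -5]
Zero-padded 6-point DFT provides frequency interpolation.

DFT_6([x, 0, ...]) = [1, -3.0000-3.4641i, -5, -3, -5, -3.0000+3.4641i]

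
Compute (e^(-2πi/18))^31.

Since ω_18^18 = 1, powers reduce modulo 18.
31 mod 18 = 13
So ω_18^31 = ω_18^13 = e^(-2πi·13/18)

ω_18^31 = ω_18^13 = -0.1736+0.9848i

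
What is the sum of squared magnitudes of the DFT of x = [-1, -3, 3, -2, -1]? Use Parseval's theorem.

Parseval: Σ|x[n]|² = (1/N)Σ|X[k]|², so Σ|X[k]|² = N·Σ|x[n]|² = 5·24.0000

Σ|X[k]|² = N·Σ|x[n]|² = 5·24.0000 = 120.0000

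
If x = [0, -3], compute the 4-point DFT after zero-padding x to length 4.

Original 2-point DFT: [-3, 3]
Zero-padded 4-point DFT provides frequency interpolation.

DFT_4([x, 0, ...]) = [-3, 3i, 3, -3i]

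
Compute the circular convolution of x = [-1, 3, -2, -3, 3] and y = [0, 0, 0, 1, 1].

(x ⊛ y)[n] = Σ(m=0 to 4) x[m] · y[(n-m) mod 5]

Computing each output sample:
(x ⊛ y)[0] = 1
(x ⊛ y)[1] = -5
(x ⊛ y)[2] = 0
(x ⊛ y)[3] = 2
(x ⊛ y)[4] = 2

x ⊛ y = [1, -5, 0, 2, 2]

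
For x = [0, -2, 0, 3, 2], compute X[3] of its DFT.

X[3] = Σ(n=0 to 4) x[n] · ω_5^(3n) where ω_5 = e^(-2πi/5)
= (0)·ω_5^0 + (-2)·ω_5^3 + (0)·ω_5^6 + (3)·ω_5^9 + (2)·ω_5^12

X[3] = 0.9271+0.5020i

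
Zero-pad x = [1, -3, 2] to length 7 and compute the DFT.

Original 3-point DFT: [0, 1.5000+4.3301i, 1.5000-4.3301i]
Zero-padded 7-point DFT provides frequency interpolation.

DFT_7([x, 0, ...]) = [0, -1.3155+0.3956i, -0.1344+3.7926i, 4.9499+2.8653i, 4.9499-2.8653i, -0.1344-3.7926i, -1.3155-0.3956i]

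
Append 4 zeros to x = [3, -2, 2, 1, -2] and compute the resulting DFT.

Original 5-point DFT: [2, -0.6631-0.5878i, 7.1631+0.9511i, 7.1631-0.9511i, -0.6631+0.5878i]
Zero-padded 9-point DFT provides frequency interpolation.

DFT_9([x, 0, ...]) = [2, 3.1946-0.8660i, -1.2588+0.8660i, 5.0000+5.1962i, 5.5642-0.8660i, 5.5642+0.8660i, 5.0000-5.1962i, -1.2588-0.8660i, 3.1946+0.8660i]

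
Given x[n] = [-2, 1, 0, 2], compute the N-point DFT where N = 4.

X[k] = Σ(n=0 to 3) x[n] · ω_4^(nk)
where ω_4 = e^(-2πi/4)

Computing each X[k]:
X[0] = 1
X[1] = -2+1i
X[2] = -5
X[3] = -2-1i

X = [1, -2+1i, -5, -2-1i]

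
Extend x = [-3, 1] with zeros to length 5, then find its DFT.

Original 2-point DFT: [-2, -4]
Zero-padded 5-point DFT provides frequency interpolation.

DFT_5([x, 0, ...]) = [-2, -2.6910-0.9511i, -3.8090-0.5878i, -3.8090+0.5878i, -2.6910+0.9511i]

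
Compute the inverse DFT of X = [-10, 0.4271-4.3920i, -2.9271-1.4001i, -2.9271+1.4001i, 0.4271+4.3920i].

x[n] = (1/5) Σ(k=0 to 4) X[k] · e^(2πikn/5)

Computing each x[n]:
x[0] = -3
x[1] = 1
x[2] = -2
x[3] = -3
x[4] = -3

x = [-3, 1, -2, -3, -3]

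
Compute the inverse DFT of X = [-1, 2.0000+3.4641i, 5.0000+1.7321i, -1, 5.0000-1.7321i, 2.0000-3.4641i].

x[n] = (1/6) Σ(k=0 to 5) X[k] · e^(2πikn/6)

Computing each x[n]:
x[0] = 2
x[1] = -2
x[2] = -2
x[3] = 1
x[4] = -1
x[5] = 1

x = [2, -2, -2, 1, -1, 1]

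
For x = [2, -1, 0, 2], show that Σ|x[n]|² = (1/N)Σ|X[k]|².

Time domain:
Σ|x[n]|² = |2|² + |-1|² + |0|² + |2|² = 9.0000

Frequency domain:
(1/4)Σ|X[k]|² = (1/4)(|3|² + |2+3i|² + |1|² + |2-3i|²) = (1/4)·36.0000 = 9.0000

Both sides agree, confirming Parseval's theorem.

Σ|x[n]|² = (1/N)Σ|X[k]|² = 9.0000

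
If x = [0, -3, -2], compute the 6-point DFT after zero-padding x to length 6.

Original 3-point DFT: [-5, 2.5000+0.8660i, 2.5000-0.8660i]
Zero-padded 6-point DFT provides frequency interpolation.

DFT_6([x, 0, ...]) = [-5, -0.5000+4.3301i, 2.5000+0.8660i, 1, 2.5000-0.8660i, -0.5000-4.3301i]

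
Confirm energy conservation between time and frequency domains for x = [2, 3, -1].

Time domain:
Σ|x[n]|² = |2|² + |3|² + |-1|² = 14.0000

Frequency domain:
(1/3)Σ|X[k]|² = (1/3)(|4|² + |1.0000-3.4641i|² + |1.0000+3.4641i|²) = (1/3)·42.0000 = 14.0000

Both sides agree, confirming Parseval's theorem.

Σ|x[n]|² = (1/N)Σ|X[k]|² = 14.0000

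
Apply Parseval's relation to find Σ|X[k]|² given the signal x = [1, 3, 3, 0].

Parseval: Σ|x[n]|² = (1/N)Σ|X[k]|², so Σ|X[k]|² = N·Σ|x[n]|² = 4·19.0000

Σ|X[k]|² = N·Σ|x[n]|² = 4·19.0000 = 76.0000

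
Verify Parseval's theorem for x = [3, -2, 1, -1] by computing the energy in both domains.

Time domain:
Σ|x[n]|² = |3|² + |-2|² + |1|² + |-1|² = 15.0000

Frequency domain:
(1/4)Σ|X[k]|² = (1/4)(|1|² + |2+1i|² + |7|² + |2-1i|²) = (1/4)·60.0000 = 15.0000

Both sides agree, confirming Parseval's theorem.

Σ|x[n]|² = (1/N)Σ|X[k]|² = 15.0000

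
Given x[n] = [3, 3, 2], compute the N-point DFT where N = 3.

X[k] = Σ(n=0 to 2) x[n] · ω_3^(nk)
where ω_3 = e^(-2πi/3)

Computing each X[k]:
X[0] = 8
X[1] = 0.5000-0.8660i
X[2] = 0.5000+0.8660i

X = [8, 0.5000-0.8660i, 0.5000+0.8660i]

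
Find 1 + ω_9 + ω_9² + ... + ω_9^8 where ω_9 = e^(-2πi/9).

Sum of all nth roots of unity equals 0 for n > 1 (geometric series with r ≠ 1).

0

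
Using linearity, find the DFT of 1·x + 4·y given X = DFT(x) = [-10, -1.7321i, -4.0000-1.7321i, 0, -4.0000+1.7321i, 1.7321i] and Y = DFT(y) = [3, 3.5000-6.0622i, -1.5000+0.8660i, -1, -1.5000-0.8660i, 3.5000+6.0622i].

By linearity: DFT(1x + 4y) = 1·DFT(x) + 4·DFT(y)
= 1·[-10, -1.7321i, -4.0000-1.7321i, 0, -4.0000+1.7321i, 1.7321i] + 4·[3, 3.5000-6.0622i, -1.5000+0.8660i, -1, -1.5000-0.8660i, 3.5000+6.0622i]

Computing element-wise:
Z[0] = 1·(-10) + 4·(3) = 2
Z[1] = 1·(-1.7321i) + 4·(3.5000-6.0622i) = 14.0000-25.9809i
Z[2] = 1·(-4.0000-1.7321i) + 4·(-1.5000+0.8660i) = -10.0000+1.7319i
Z[3] = 1·(0) + 4·(-1) = -4
Z[4] = 1·(-4.0000+1.7321i) + 4·(-1.5000-0.8660i) = -10.0000-1.7319i
Z[5] = 1·(1.7321i) + 4·(3.5000+6.0622i) = 14.0000+25.9809i

DFT(1x + 4y) = 1·X + 4·Y = [2, 14.0000-25.9809i, -10.0000+1.7319i, -4, -10.0000-1.7319i, 14.0000+25.9809i]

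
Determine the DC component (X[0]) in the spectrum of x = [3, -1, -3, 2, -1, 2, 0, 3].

X[0] = Σ(n=0 to 7) x[n] · ω_8^0 = Σ x[n]
= (3) + (-1) + (-3) + (2) + (-1) + (2) + (0) + (3)

X[0] = 5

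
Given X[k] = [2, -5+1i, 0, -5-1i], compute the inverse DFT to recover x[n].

x[n] = (1/4) Σ(k=0 to 3) X[k] · e^(2πikn/4)

Computing each x[n]:
x[0] = -2
x[1] = 0
x[2] = 3
x[3] = 1

x = [-2, 0, 3, 1]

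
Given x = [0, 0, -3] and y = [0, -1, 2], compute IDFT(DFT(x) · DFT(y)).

(x ⊛ y)[n] = Σ(m=0 to 2) x[m] · y[(n-m) mod 3]

Computing each output sample:
(x ⊛ y)[0] = 3
(x ⊛ y)[1] = -6
(x ⊛ y)[2] = 0

x ⊛ y = [3, -6, 0]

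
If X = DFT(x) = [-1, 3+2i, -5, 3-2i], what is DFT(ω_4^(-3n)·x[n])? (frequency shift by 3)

Modulation property: DFT(ω_4^(-3n)·x[n]) = X[(k-3) mod 4], so circularly shift X by 3 positions.

X[k-3] = [3+2i, -5, 3-2i, -1]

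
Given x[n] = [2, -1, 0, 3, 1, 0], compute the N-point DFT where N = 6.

X[k] = Σ(n=0 to 5) x[n] · ω_6^(nk)
where ω_6 = e^(-2πi/6)

Computing each X[k]:
X[0] = 5
X[1] = -2.0000+1.7321i
X[2] = 5
X[3] = 1
X[4] = 5
X[5] = -2.0000-1.7321i

X = [5, -2.0000+1.7321i, 5, 1, 5, -2.0000-1.7321i]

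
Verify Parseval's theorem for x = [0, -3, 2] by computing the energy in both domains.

Time domain:
Σ|x[n]|² = |0|² + |-3|² + |2|² = 13.0000

Frequency domain:
(1/3)Σ|X[k]|² = (1/3)(|-1|² + |0.5000+4.3301i|² + |0.5000-4.3301i|²) = (1/3)·39.0000 = 13.0000

Both sides agree, confirming Parseval's theorem.

Σ|x[n]|² = (1/N)Σ|X[k]|² = 13.0000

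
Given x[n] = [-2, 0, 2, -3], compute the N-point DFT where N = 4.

X[k] = Σ(n=0 to 3) x[n] · ω_4^(nk)
where ω_4 = e^(-2πi/4)

Computing each X[k]:
X[0] = -3
X[1] = -4-3i
X[2] = 3
X[3] = -4+3i

X = [-3, -4-3i, 3, -4+3i]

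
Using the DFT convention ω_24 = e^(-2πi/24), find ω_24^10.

ω_24^10 = e^(-2πi·10/24)
= cos(-2π·10/24) + i·sin(-2π·10/24)
= cos(-20π/24) + i·sin(-20π/24)

ω_24^10 = cos(-20π/24) + i·sin(-20π/24) = -0.8660-0.5000i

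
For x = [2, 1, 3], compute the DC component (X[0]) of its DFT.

X[0] = Σ(n=0 to 2) x[n] · ω_3^0 = Σ x[n]
= (2) + (1) + (3)

X[0] = 6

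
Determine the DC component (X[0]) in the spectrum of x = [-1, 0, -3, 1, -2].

X[0] = Σ(n=0 to 4) x[n] · ω_5^0 = Σ x[n]
= (-1) + (0) + (-3) + (1) + (-2)

X[0] = -5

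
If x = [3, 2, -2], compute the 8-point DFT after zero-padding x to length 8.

Original 3-point DFT: [3, 3.0000-3.4641i, 3.0000+3.4641i]
Zero-padded 8-point DFT provides frequency interpolation.

DFT_8([x, 0, ...]) = [3, 4.4142+0.5858i, 5-2i, 1.5858-3.4142i, -1, 1.5858+3.4142i, 5+2i, 4.4142-0.5858i]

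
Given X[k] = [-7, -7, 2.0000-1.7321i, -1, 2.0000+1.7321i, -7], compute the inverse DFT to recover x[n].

x[n] = (1/6) Σ(k=0 to 5) X[k] · e^(2πikn/6)

Computing each x[n]:
x[0] = -3
x[1] = -2
x[2] = -1
x[3] = 2
x[4] = 0
x[5] = -3

x = [-3, -2, -1, 2, 0, -3]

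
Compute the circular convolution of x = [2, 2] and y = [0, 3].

(x ⊛ y)[n] = Σ(m=0 to 1) x[m] · y[(n-m) mod 2]

Computing each output sample:
(x ⊛ y)[0] = 6
(x ⊛ y)[1] = 6

x ⊛ y = [6, 6]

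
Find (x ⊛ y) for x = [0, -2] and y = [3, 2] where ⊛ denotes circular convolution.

(x ⊛ y)[n] = Σ(m=0 to 1) x[m] · y[(n-m) mod 2]

Computing each output sample:
(x ⊛ y)[0] = -4
(x ⊛ y)[1] = -6

x ⊛ y = [-4, -6]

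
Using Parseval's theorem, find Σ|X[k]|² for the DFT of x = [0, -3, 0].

Parseval: Σ|x[n]|² = (1/N)Σ|X[k]|², so Σ|X[k]|² = N·Σ|x[n]|² = 3·9.0000

Σ|X[k]|² = N·Σ|x[n]|² = 3·9.0000 = 27.0000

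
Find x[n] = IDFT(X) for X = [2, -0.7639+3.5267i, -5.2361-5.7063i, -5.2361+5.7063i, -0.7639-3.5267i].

x[n] = (1/5) Σ(k=0 to 4) X[k] · e^(2πikn/5)

Computing each x[n]:
x[0] = -2
x[1] = 2
x[2] = -3
x[3] = 3
x[4] = 2

x = [-2, 2, -3, 3, 2]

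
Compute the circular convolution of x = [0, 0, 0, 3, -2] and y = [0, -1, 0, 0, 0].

(x ⊛ y)[n] = Σ(m=0 to 4) x[m] · y[(n-m) mod 5]

Computing each output sample:
(x ⊛ y)[0] = 2
(x ⊛ y)[1] = 0
(x ⊛ y)[2] = 0
(x ⊛ y)[3] = 0
(x ⊛ y)[4] = -3

x ⊛ y = [2, 0, 0, 0, -3]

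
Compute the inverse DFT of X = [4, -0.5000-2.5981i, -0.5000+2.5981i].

x[n] = (1/3) Σ(k=0 to 2) X[k] · e^(2πikn/3)

Computing each x[n]:
x[0] = 1
x[1] = 3
x[2] = 0

x = [1, 3, 0]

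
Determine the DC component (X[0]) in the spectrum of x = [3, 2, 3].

X[0] = Σ(n=0 to 2) x[n] · ω_3^0 = Σ x[n]
= (3) + (2) + (3)

X[0] = 8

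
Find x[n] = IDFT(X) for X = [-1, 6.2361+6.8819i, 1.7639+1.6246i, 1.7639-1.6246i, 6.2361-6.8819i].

x[n] = (1/5) Σ(k=0 to 4) X[k] · e^(2πikn/5)

Computing each x[n]:
x[0] = 3
x[1] = -3
x[2] = -3
x[3] = -1
x[4] = 3

x = [3, -3, -3, -1, 3]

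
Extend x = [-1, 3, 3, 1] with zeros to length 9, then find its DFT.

Original 4-point DFT: [6, -4-2i, -2, -4+2i]
Zero-padded 9-point DFT provides frequency interpolation.

DFT_9([x, 0, ...]) = [6, 1.3191-5.7488i, -3.7981-3.1145i, -3, -2.0209+0.0363i, -2.0209-0.0363i, -3, -3.7981+3.1145i, 1.3191+5.7488i]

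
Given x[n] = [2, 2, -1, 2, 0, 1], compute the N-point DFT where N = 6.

X[k] = Σ(n=0 to 5) x[n] · ω_6^(nk)
where ω_6 = e^(-2πi/6)

Computing each X[k]:
X[0] = 6
X[1] = 2
X[2] = 3.0000-1.7321i
X[3] = -4
X[4] = 3.0000+1.7321i
X[5] = 2

X = [6, 2, 3.0000-1.7321i, -4, 3.0000+1.7321i, 2]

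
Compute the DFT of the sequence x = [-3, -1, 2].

X[k] = Σ(n=0 to 2) x[n] · ω_3^(nk)
where ω_3 = e^(-2πi/3)

Computing each X[k]:
X[0] = -2
X[1] = -3.5000+2.5981i
X[2] = -3.5000-2.5981i

X = [-2, -3.5000+2.5981i, -3.5000-2.5981i]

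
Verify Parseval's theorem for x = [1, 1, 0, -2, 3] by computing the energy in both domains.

Time domain:
Σ|x[n]|² = |1|² + |1|² + |0|² + |-2|² + |3|² = 15.0000

Frequency domain:
(1/5)Σ|X[k]|² = (1/5)(|3|² + |3.8541+0.7265i|² + |-2.8541+3.0777i|² + |-2.8541-3.0777i|² + |3.8541-0.7265i|²) = (1/5)·75.0000 = 15.0000

Both sides agree, confirming Parseval's theorem.

Σ|x[n]|² = (1/N)Σ|X[k]|² = 15.0000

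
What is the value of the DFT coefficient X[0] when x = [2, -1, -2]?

X[0] = Σ(n=0 to 2) x[n] · ω_3^0 = Σ x[n]
= (2) + (-1) + (-2)

X[0] = -1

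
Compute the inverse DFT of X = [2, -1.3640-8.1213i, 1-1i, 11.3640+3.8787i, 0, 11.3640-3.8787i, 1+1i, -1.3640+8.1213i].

x[n] = (1/8) Σ(k=0 to 7) X[k] · e^(2πikn/8)

Computing each x[n]:
x[0] = 3
x[1] = -1
x[2] = 3
x[3] = 3
x[4] = -2
x[5] = 2
x[6] = -3
x[7] = -3

x = [3, -1, 3, 3, -2, 2, -3, -3]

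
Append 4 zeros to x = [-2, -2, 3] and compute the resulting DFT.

Original 3-point DFT: [-1, -2.5000+4.3301i, -2.5000-4.3301i]
Zero-padded 7-point DFT provides frequency interpolation.

DFT_7([x, 0, ...]) = [-1, -3.9145-1.3611i, -4.2579+3.2515i, 1.6724+3.2133i, 1.6724-3.2133i, -4.2579-3.2515i, -3.9145+1.3611i]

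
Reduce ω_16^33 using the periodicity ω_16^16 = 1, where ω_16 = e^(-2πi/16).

Since ω_16^16 = 1, powers reduce modulo 16.
33 mod 16 = 1
So ω_16^33 = ω_16^1 = e^(-2πi·1/16)

ω_16^33 = ω_16^1 = 0.9239-0.3827i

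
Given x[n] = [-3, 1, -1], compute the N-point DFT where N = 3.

X[k] = Σ(n=0 to 2) x[n] · ω_3^(nk)
where ω_3 = e^(-2πi/3)

Computing each X[k]:
X[0] = -3
X[1] = -3.0000-1.7321i
X[2] = -3.0000+1.7321i

X = [-3, -3.0000-1.7321i, -3.0000+1.7321i]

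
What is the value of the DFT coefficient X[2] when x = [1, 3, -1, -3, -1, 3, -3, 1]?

X[2] = Σ(n=0 to 7) x[n] · ω_8^(2n) where ω_8 = e^(-2πi/8)
= (1)·ω_8^0 + (3)·ω_8^2 + (-1)·ω_8^4 + (-3)·ω_8^6 + (-1)·ω_8^8 + (3)·ω_8^10 + (-3)·ω_8^12 + (1)·ω_8^14

X[2] = 4-8i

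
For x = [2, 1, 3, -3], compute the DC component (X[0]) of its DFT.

X[0] = Σ(n=0 to 3) x[n] · ω_4^0 = Σ x[n]
= (2) + (1) + (3) + (-3)

X[0] = 3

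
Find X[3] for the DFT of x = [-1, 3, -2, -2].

X[3] = Σ(n=0 to 3) x[n] · ω_4^(3n) where ω_4 = e^(-2πi/4)
= (-1)·ω_4^0 + (3)·ω_4^3 + (-2)·ω_4^6 + (-2)·ω_4^9

X[3] = 1+5i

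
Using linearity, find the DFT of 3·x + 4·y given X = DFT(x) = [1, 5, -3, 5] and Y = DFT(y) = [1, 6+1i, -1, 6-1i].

By linearity: DFT(3x + 4y) = 3·DFT(x) + 4·DFT(y)
= 3·[1, 5, -3, 5] + 4·[1, 6+1i, -1, 6-1i]

Computing element-wise:
Z[0] = 3·(1) + 4·(1) = 7
Z[1] = 3·(5) + 4·(6+1i) = 39+4i
Z[2] = 3·(-3) + 4·(-1) = -13
Z[3] = 3·(5) + 4·(6-1i) = 39-4i

DFT(3x + 4y) = 3·X + 4·Y = [7, 39+4i, -13, 39-4i]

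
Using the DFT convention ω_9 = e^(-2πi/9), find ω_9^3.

ω_9^3 = e^(-2πi·3/9)
= cos(-2π·3/9) + i·sin(-2π·3/9)
= cos(-6π/9) + i·sin(-6π/9)

ω_9^3 = cos(-6π/9) + i·sin(-6π/9) = -0.5000-0.8660i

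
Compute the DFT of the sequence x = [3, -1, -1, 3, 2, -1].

X[k] = Σ(n=0 to 5) x[n] · ω_6^(nk)
where ω_6 = e^(-2πi/6)

Computing each X[k]:
X[0] = 5
X[1] = -1.5000+2.5981i
X[2] = 6.5000-2.5981i
X[3] = 3
X[4] = 6.5000+2.5981i
X[5] = -1.5000-2.5981i

X = [5, -1.5000+2.5981i, 6.5000-2.5981i, 3, 6.5000+2.5981i, -1.5000-2.5981i]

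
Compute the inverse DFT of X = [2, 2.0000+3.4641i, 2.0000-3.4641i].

x[n] = (1/3) Σ(k=0 to 2) X[k] · e^(2πikn/3)

Computing each x[n]:
x[0] = 2
x[1] = -2
x[2] = 2

x = [2, -2, 2]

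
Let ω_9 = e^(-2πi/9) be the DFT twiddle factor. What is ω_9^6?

ω_9^6 = e^(-2πi·6/9)
= cos(-2π·6/9) + i·sin(-2π·6/9)
= cos(-12π/9) + i·sin(-12π/9)

ω_9^6 = cos(-12π/9) + i·sin(-12π/9) = -0.5000+0.8660i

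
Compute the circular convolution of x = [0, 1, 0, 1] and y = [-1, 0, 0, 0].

(x ⊛ y)[n] = Σ(m=0 to 3) x[m] · y[(n-m) mod 4]

Computing each output sample:
(x ⊛ y)[0] = 0
(x ⊛ y)[1] = -1
(x ⊛ y)[2] = 0
(x ⊛ y)[3] = -1

x ⊛ y = [0, -1, 0, -1]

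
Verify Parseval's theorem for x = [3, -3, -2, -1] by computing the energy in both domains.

Time domain:
Σ|x[n]|² = |3|² + |-3|² + |-2|² + |-1|² = 23.0000

Frequency domain:
(1/4)Σ|X[k]|² = (1/4)(|-3|² + |5+2i|² + |5|² + |5-2i|²) = (1/4)·92.0000 = 23.0000

Both sides agree, confirming Parseval's theorem.

Σ|x[n]|² = (1/N)Σ|X[k]|² = 23.0000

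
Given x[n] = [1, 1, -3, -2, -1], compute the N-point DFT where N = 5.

X[k] = Σ(n=0 to 4) x[n] · ω_5^(nk)
where ω_5 = e^(-2πi/5)

Computing each X[k]:
X[0] = -4
X[1] = 5.0451-1.3143i
X[2] = -0.5451-2.1266i
X[3] = -0.5451+2.1266i
X[4] = 5.0451+1.3143i

X = [-4, 5.0451-1.3143i, -0.5451-2.1266i, -0.5451+2.1266i, 5.0451+1.3143i]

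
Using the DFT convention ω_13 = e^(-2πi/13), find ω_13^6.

ω_13^6 = e^(-2πi·6/13)
= cos(-2π·6/13) + i·sin(-2π·6/13)
= cos(-12π/13) + i·sin(-12π/13)

ω_13^6 = cos(-12π/13) + i·sin(-12π/13) = -0.9709-0.2393i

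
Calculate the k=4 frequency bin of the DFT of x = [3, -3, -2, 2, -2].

X[4] = Σ(n=0 to 4) x[n] · ω_5^(4n) where ω_5 = e^(-2πi/5)
= (3)·ω_5^0 + (-3)·ω_5^4 + (-2)·ω_5^8 + (2)·ω_5^12 + (-2)·ω_5^16

X[4] = 1.4549-3.3022i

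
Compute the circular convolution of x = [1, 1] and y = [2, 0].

(x ⊛ y)[n] = Σ(m=0 to 1) x[m] · y[(n-m) mod 2]

Computing each output sample:
(x ⊛ y)[0] = 2
(x ⊛ y)[1] = 2

x ⊛ y = [2, 2]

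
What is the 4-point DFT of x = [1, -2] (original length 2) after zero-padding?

Original 2-point DFT: [-1, 3]
Zero-padded 4-point DFT provides frequency interpolation.

DFT_4([x, 0, ...]) = [-1, 1+2i, 3, 1-2i]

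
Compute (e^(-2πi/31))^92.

Since ω_31^31 = 1, powers reduce modulo 31.
92 mod 31 = 30
So ω_31^92 = ω_31^30 = e^(-2πi·30/31)

ω_31^92 = ω_31^30 = 0.9795+0.2013i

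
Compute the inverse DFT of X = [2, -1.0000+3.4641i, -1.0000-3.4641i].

x[n] = (1/3) Σ(k=0 to 2) X[k] · e^(2πikn/3)

Computing each x[n]:
x[0] = 0
x[1] = -1
x[2] = 3

x = [0, -1, 3]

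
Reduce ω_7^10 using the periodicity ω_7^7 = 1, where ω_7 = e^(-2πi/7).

Since ω_7^7 = 1, powers reduce modulo 7.
10 mod 7 = 3
So ω_7^10 = ω_7^3 = e^(-2πi·3/7)

ω_7^10 = ω_7^3 = -0.9010-0.4339i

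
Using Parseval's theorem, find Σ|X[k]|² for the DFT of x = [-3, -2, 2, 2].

Parseval: Σ|x[n]|² = (1/N)Σ|X[k]|², so Σ|X[k]|² = N·Σ|x[n]|² = 4·21.0000

Σ|X[k]|² = N·Σ|x[n]|² = 4·21.0000 = 84.0000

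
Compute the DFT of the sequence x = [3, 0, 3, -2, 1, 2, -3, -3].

X[k] = Σ(n=0 to 7) x[n] · ω_8^(nk)
where ω_8 = e^(-2πi/8)

Computing each X[k]:
X[0] = 1
X[1] = -0.1213-5.2929i
X[2] = 4-7i
X[3] = 4.1213+6.7071i
X[4] = 7
X[5] = 4.1213-6.7071i
X[6] = 4+7i
X[7] = -0.1213+5.2929i

X = [1, -0.1213-5.2929i, 4-7i, 4.1213+6.7071i, 7, 4.1213-6.7071i, 4+7i, -0.1213+5.2929i]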